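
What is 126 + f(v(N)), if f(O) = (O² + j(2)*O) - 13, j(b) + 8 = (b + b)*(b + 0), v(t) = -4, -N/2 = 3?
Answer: 129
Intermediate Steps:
N = -6 (N = -2*3 = -6)
j(b) = -8 + 2*b² (j(b) = -8 + (b + b)*(b + 0) = -8 + (2*b)*b = -8 + 2*b²)
f(O) = -13 + O² (f(O) = (O² + (-8 + 2*2²)*O) - 13 = (O² + (-8 + 2*4)*O) - 13 = (O² + (-8 + 8)*O) - 13 = (O² + 0*O) - 13 = (O² + 0) - 13 = O² - 13 = -13 + O²)
126 + f(v(N)) = 126 + (-13 + (-4)²) = 126 + (-13 + 16) = 126 + 3 = 129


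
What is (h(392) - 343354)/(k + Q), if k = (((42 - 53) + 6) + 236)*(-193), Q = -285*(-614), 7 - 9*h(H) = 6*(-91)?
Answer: -3089633/1173663 ≈ -2.6325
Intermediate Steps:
h(H) = 553/9 (h(H) = 7/9 - 2*(-91)/3 = 7/9 - 1/9*(-546) = 7/9 + 182/3 = 553/9)
Q = 174990
k = -44583 (k = ((-11 + 6) + 236)*(-193) = (-5 + 236)*(-193) = 231*(-193) = -44583)
(h(392) - 343354)/(k + Q) = (553/9 - 343354)/(-44583 + 174990) = -3089633/9/130407 = -3089633/9*1/130407 = -3089633/1173663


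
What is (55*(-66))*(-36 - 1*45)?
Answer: 294030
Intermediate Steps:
(55*(-66))*(-36 - 1*45) = -3630*(-36 - 45) = -3630*(-81) = 294030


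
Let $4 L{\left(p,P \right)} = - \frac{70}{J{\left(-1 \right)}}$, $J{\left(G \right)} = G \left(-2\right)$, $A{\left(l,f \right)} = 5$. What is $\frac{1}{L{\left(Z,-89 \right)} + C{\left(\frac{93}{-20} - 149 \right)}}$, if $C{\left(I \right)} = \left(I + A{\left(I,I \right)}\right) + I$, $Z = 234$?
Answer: $- \frac{20}{6221} \approx -0.0032149$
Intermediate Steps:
$J{\left(G \right)} = - 2 G$
$L{\left(p,P \right)} = - \frac{35}{4}$ ($L{\left(p,P \right)} = \frac{\left(-70\right) \frac{1}{\left(-2\right) \left(-1\right)}}{4} = \frac{\left(-70\right) \frac{1}{2}}{4} = \frac{1}{4} \left(-35\right) = - \frac{35}{4}$)
$C{\left(I \right)} = 5 + 2 I$ ($C{\left(I \right)} = \left(I + 5\right) + I = \left(5 + I\right) + I = 5 + 2 I$)
$\frac{1}{L{\left(Z,-89 \right)} + C{\left(\frac{93}{-20} - 149 \right)}} = \frac{1}{- \frac{35}{4} + \left(5 + 2 \left(\frac{93}{-20} - 149\right)\right)} = \frac{1}{- \frac{35}{4} + \left(5 + 2 \left(93 \left(- \frac{1}{20}\right) - 149\right)\right)} = \frac{1}{- \frac{35}{4} + \left(5 + 2 \left(- \frac{93}{20} - 149\right)\right)} = \frac{1}{- \frac{35}{4} + \left(5 + 2 \left(- \frac{3073}{20}\right)\right)} = \frac{1}{- \frac{35}{4} + \left(5 - \frac{3073}{10}\right)} = \frac{1}{- \frac{35}{4} - \frac{3023}{10}} = \frac{1}{- \frac{6221}{20}} = - \frac{20}{6221}$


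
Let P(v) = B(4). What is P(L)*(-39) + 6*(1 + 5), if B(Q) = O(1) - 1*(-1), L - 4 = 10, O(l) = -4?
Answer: 153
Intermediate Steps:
L = 14 (L = 4 + 10 = 14)
B(Q) = -3 (B(Q) = -4 - 1*(-1) = -4 + 1 = -3)
P(v) = -3
P(L)*(-39) + 6*(1 + 5) = -3*(-39) + 6*(1 + 5) = 117 + 6*6 = 117 + 36 = 153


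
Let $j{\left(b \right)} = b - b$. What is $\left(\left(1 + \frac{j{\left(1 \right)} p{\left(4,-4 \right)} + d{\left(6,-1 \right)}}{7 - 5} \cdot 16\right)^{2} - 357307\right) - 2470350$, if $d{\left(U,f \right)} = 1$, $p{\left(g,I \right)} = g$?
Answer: $-2827576$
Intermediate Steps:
$j{\left(b \right)} = 0$
$\left(\left(1 + \frac{j{\left(1 \right)} p{\left(4,-4 \right)} + d{\left(6,-1 \right)}}{7 - 5} \cdot 16\right)^{2} - 357307\right) - 2470350 = \left(\left(1 + \frac{0 \cdot 4 + 1}{7 - 5} \cdot 16\right)^{2} - 357307\right) - 2470350 = \left(\left(1 + \frac{0 + 1}{2} \cdot 16\right)^{2} - 357307\right) - 2470350 = \left(\left(1 + 1 \cdot \frac{1}{2} \cdot 16\right)^{2} - 357307\right) - 2470350 = \left(\left(1 + \frac{1}{2} \cdot 16\right)^{2} - 357307\right) - 2470350 = \left(\left(1 + 8\right)^{2} - 357307\right) - 2470350 = \left(9^{2} - 357307\right) - 2470350 = \left(81 - 357307\right) - 2470350 = -357226 - 2470350 = -2827576$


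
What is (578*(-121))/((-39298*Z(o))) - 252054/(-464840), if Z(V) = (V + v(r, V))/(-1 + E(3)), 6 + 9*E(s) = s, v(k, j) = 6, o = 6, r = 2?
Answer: 14159245727/41101385220 ≈ 0.34450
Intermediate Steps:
E(s) = -⅔ + s/9
Z(V) = -9/2 - 3*V/4 (Z(V) = (V + 6)/(-1 + (-⅔ + (⅑)*3)) = (6 + V)/(-1 + (-⅔ + ⅓)) = (6 + V)/(-1 - ⅓) = (6 + V)/(-4/3) = (6 + V)*(-¾) = -9/2 - 3*V/4)
(578*(-121))/((-39298*Z(o))) - 252054/(-464840) = (578*(-121))/((-39298*(-9/2 - ¾*6))) - 252054/(-464840) = -69938*(-1/(39298*(-9/2 - 9/2))) - 252054*(-1/464840) = -69938/((-39298*(-9))) + 126027/232420 = -69938/353682 + 126027/232420 = -69938*1/353682 + 126027/232420 = -34969/176841 + 126027/232420 = 14159245727/41101385220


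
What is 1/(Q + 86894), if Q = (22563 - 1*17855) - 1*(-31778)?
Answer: 1/123380 ≈ 8.1050e-6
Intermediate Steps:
Q = 36486 (Q = (22563 - 17855) + 31778 = 4708 + 31778 = 36486)
1/(Q + 86894) = 1/(36486 + 86894) = 1/123380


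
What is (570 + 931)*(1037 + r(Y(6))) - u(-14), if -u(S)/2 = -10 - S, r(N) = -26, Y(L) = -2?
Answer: 1517519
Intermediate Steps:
u(S) = 20 + 2*S (u(S) = -2*(-10 - S) = 20 + 2*S)
(570 + 931)*(1037 + r(Y(6))) - u(-14) = (570 + 931)*(1037 - 26) - (20 + 2*(-14)) = 1501*1011 - (20 - 28) = 1517511 - 1*(-8) = 1517511 + 8 = 1517519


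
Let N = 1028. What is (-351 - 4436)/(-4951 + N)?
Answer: 4787/3923 ≈ 1.2202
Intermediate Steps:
(-351 - 4436)/(-4951 + N) = (-351 - 4436)/(-4951 + 1028) = -4787/(-3923) = -4787*(-1/3923) = 4787/3923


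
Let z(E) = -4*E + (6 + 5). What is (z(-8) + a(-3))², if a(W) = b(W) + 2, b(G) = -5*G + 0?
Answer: 3600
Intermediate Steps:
z(E) = 11 - 4*E (z(E) = -4*E + 11 = 11 - 4*E)
b(G) = -5*G
a(W) = 2 - 5*W (a(W) = -5*W + 2 = 2 - 5*W)
(z(-8) + a(-3))² = ((11 - 4*(-8)) + (2 - 5*(-3)))² = ((11 + 32) + (2 + 15))² = (43 + 17)² = 60² = 3600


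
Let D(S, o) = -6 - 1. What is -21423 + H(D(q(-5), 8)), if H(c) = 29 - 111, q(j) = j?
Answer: -21505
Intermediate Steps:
D(S, o) = -7
H(c) = -82
-21423 + H(D(q(-5), 8)) = -21423 - 82 = -21505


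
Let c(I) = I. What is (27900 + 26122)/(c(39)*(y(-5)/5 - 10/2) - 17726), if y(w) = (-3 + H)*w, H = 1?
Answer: -54022/17843 ≈ -3.0276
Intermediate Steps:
y(w) = -2*w (y(w) = (-3 + 1)*w = -2*w)
(27900 + 26122)/(c(39)*(y(-5)/5 - 10/2) - 17726) = (27900 + 26122)/(39*(-2*(-5)/5 - 10/2) - 17726) = 54022/(39*(10*(⅕) - 10*½) - 17726) = 54022/(39*(2 - 5) - 17726) = 54022/(39*(-3) - 17726) = 54022/(-117 - 17726) = 54022/(-17843) = 54022*(-1/17843) = -54022/17843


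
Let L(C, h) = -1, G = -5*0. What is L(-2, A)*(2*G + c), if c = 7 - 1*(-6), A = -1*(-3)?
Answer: -13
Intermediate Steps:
G = 0
A = 3
c = 13 (c = 7 + 6 = 13)
L(-2, A)*(2*G + c) = -(2*0 + 13) = -(0 + 13) = -1*13 = -13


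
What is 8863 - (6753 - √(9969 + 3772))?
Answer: 2110 + √13741 ≈ 2227.2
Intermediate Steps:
8863 - (6753 - √(9969 + 3772)) = 8863 - (6753 - √13741) = 8863 + (-6753 + √13741) = 2110 + √13741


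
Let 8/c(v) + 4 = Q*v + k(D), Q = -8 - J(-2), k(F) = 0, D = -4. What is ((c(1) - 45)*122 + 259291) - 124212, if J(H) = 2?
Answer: 906635/7 ≈ 1.2952e+5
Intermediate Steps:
Q = -10 (Q = -8 - 1*2 = -8 - 2 = -10)
c(v) = 8/(-4 - 10*v) (c(v) = 8/(-4 + (-10*v + 0)) = 8/(-4 - 10*v))
((c(1) - 45)*122 + 259291) - 124212 = ((-4/(2 + 5*1) - 45)*122 + 259291) - 124212 = ((-4/(2 + 5) - 45)*122 + 259291) - 124212 = ((-4/7 - 45)*122 + 259291) - 124212 = (-319/7*122 + 259291) - 124212 = (-38918/7 + 259291) - 124212 = 1776119/7 - 124212 = 906635/7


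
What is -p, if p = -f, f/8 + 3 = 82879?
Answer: 663008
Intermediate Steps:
f = 663008 (f = -24 + 8*82879 = -24 + 663032 = 663008)
p = -663008 (p = -1*663008 = -663008)
-p = -1*(-663008) = 663008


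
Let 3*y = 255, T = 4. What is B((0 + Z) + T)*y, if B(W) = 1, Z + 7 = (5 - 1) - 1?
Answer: 85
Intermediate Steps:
Z = -4 (Z = -7 + ((5 - 1) - 1) = -7 + (4 - 1) = -7 + 3 = -4)
y = 85 (y = (⅓)*255 = 85)
B((0 + Z) + T)*y = 1*85 = 85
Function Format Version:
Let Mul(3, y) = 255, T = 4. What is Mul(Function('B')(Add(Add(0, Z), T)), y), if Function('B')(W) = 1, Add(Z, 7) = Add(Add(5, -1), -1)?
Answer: 85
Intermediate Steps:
Z = -4 (Z = Add(-7, Add(Add(5, -1), -1)) = Add(-7, Add(4, -1)) = Add(-7, 3) = -4)
y = 85 (y = Mul(Rational(1, 3), 255) = 85)
Mul(Function('B')(Add(Add(0, Z), T)), y) = Mul(1, 85) = 85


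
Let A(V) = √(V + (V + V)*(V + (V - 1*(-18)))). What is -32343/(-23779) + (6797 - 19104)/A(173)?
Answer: 32343/23779 - 12307*√173/4671 ≈ -33.295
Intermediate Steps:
A(V) = √(V + 2*V*(18 + 2*V)) (A(V) = √(V + (2*V)*(V + (V + 18))) = √(V + (2*V)*(V + (18 + V))) = √(V + (2*V)*(18 + 2*V)) = √(V + 2*V*(18 + 2*V)))
-32343/(-23779) + (6797 - 19104)/A(173) = -32343/(-23779) + (6797 - 19104)/(√(173*(37 + 4*173))) = -32343*(-1/23779) - 12307*√173/(173*√(37 + 692)) = 32343/23779 - 12307*√173/4671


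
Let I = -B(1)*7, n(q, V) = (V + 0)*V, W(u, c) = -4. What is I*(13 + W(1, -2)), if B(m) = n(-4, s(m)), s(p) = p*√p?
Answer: -63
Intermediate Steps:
s(p) = p^(3/2)
n(q, V) = V² (n(q, V) = V*V = V²)
B(m) = m³ (B(m) = (m^(3/2))² = m³)
I = -7 (I = -1*1³*7 = -1*1*7 = -1*7 = -7)
I*(13 + W(1, -2)) = -7*(13 - 4) = -7*9 = -63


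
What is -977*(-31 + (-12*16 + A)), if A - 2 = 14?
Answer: 202239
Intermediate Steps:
A = 16 (A = 2 + 14 = 16)
-977*(-31 + (-12*16 + A)) = -977*(-31 + (-12*16 + 16)) = -977*(-31 + (-192 + 16)) = -977*(-31 - 176) = -977*(-207) = 202239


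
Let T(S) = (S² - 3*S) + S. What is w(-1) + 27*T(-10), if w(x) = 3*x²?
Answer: 3243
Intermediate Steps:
T(S) = S² - 2*S
w(-1) + 27*T(-10) = 3*(-1)² + 27*(-10*(-2 - 10)) = 3*1 + 27*(-10*(-12)) = 3 + 27*120 = 3 + 3240 = 3243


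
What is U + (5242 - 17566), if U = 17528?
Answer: 5204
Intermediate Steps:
U + (5242 - 17566) = 17528 + (5242 - 17566) = 17528 - 12324 = 5204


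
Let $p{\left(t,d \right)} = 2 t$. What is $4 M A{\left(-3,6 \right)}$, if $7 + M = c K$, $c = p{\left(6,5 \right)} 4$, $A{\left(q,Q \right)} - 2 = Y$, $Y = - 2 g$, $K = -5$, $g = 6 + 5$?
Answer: $19760$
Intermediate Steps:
$g = 11$
$Y = -22$ ($Y = \left(-2\right) 11 = -22$)
$A{\left(q,Q \right)} = -20$ ($A{\left(q,Q \right)} = 2 - 22 = -20$)
$c = 48$ ($c = 2 \cdot 6 \cdot 4 = 12 \cdot 4 = 48$)
$M = -247$ ($M = -7 + 48 \left(-5\right) = -7 - 240 = -247$)
$4 M A{\left(-3,6 \right)} = 4 \left(-247\right) \left(-20\right) = \left(-988\right) \left(-20\right) = 19760$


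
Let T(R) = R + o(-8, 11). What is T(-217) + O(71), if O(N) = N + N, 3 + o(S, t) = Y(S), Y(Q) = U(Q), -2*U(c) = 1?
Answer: -157/2 ≈ -78.500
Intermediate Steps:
U(c) = -½ (U(c) = -½*1 = -½)
Y(Q) = -½
o(S, t) = -7/2 (o(S, t) = -3 - ½ = -7/2)
O(N) = 2*N
T(R) = -7/2 + R (T(R) = R - 7/2 = -7/2 + R)
T(-217) + O(71) = (-7/2 - 217) + 2*71 = -441/2 + 142 = -157/2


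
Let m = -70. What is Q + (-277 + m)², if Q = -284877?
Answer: -164468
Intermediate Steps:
Q + (-277 + m)² = -284877 + (-277 - 70)² = -284877 + (-347)² = -284877 + 120409 = -164468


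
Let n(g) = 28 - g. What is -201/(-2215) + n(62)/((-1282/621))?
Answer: 23512596/1419815 ≈ 16.560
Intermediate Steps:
-201/(-2215) + n(62)/((-1282/621)) = -201/(-2215) + (28 - 1*62)/((-1282/621)) = -201*(-1/2215) + (28 - 62)/((-1282*1/621)) = 201/2215 - 34/(-1282/621) = 201/2215 - 34*(-621/1282) = 201/2215 + 10557/641 = 23512596/1419815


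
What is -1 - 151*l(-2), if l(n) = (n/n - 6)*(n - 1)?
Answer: -2266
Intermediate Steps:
l(n) = 5 - 5*n (l(n) = (1 - 6)*(-1 + n) = -5*(-1 + n) = 5 - 5*n)
-1 - 151*l(-2) = -1 - 151*(5 - 5*(-2)) = -1 - 151*(5 + 10) = -1 - 151*15 = -1 - 2265 = -2266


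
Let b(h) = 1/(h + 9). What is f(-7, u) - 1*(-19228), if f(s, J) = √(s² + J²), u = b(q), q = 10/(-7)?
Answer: 19228 + 7*√2810/53 ≈ 19235.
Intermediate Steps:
q = -10/7 (q = 10*(-⅐) = -10/7 ≈ -1.4286)
b(h) = 1/(9 + h)
u = 7/53 (u = 1/(9 - 10/7) = 1/(53/7) = 7/53 ≈ 0.13208)
f(s, J) = √(J² + s²)
f(-7, u) - 1*(-19228) = √((7/53)² + (-7)²) - 1*(-19228) = √(49/2809 + 49) + 19228 = √(137690/2809) + 19228 = 7*√2810/53 + 19228 = 19228 + 7*√2810/53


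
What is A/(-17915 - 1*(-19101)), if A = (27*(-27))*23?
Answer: -16767/1186 ≈ -14.137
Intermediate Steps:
A = -16767 (A = -729*23 = -16767)
A/(-17915 - 1*(-19101)) = -16767/(-17915 - 1*(-19101)) = -16767/(-17915 + 19101) = -16767/1186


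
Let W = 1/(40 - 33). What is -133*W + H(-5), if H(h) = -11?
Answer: -30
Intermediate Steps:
W = ⅐ (W = 1/7 = ⅐ ≈ 0.14286)
-133*W + H(-5) = -133*⅐ - 11 = -19 - 11 = -30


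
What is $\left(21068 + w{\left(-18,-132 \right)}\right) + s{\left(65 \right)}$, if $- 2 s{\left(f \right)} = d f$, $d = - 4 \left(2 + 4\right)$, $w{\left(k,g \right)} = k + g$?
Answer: $21698$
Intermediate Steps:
$w{\left(k,g \right)} = g + k$
$d = -24$ ($d = \left(-4\right) 6 = -24$)
$s{\left(f \right)} = 12 f$ ($s{\left(f \right)} = - \frac{\left(-24\right) f}{2} = 12 f$)
$\left(21068 + w{\left(-18,-132 \right)}\right) + s{\left(65 \right)} = \left(21068 - 150\right) + 12 \cdot 65 = \left(21068 - 150\right) + 780 = 20918 + 780 = 21698$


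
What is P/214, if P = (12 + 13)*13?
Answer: 325/214 ≈ 1.5187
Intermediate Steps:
P = 325 (P = 25*13 = 325)
P/214 = 325/214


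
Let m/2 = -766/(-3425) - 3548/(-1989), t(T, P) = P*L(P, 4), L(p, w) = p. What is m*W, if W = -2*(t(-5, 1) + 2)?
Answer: -54701896/2270775 ≈ -24.090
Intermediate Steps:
t(T, P) = P² (t(T, P) = P*P = P²)
m = 27350948/6812325 (m = 2*(-766/(-3425) - 3548/(-1989)) = 2*(-766*(-1/3425) - 3548*(-1/1989)) = 2*(766/3425 + 3548/1989) = 2*(13675474/6812325) = 27350948/6812325 ≈ 4.0149)
W = -6 (W = -2*(1² + 2) = -2*(1 + 2) = -2*3 = -6)
m*W = (27350948/6812325)*(-6) = -54701896/2270775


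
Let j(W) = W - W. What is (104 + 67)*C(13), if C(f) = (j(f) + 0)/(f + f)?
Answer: 0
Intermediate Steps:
j(W) = 0
C(f) = 0 (C(f) = (0 + 0)/(f + f) = 0/((2*f)) = 0*(1/(2*f)) = 0)
(104 + 67)*C(13) = (104 + 67)*0 = 171*0 = 0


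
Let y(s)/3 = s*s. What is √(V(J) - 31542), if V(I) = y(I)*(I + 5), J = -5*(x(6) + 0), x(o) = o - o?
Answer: I*√31542 ≈ 177.6*I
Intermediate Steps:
x(o) = 0
y(s) = 3*s² (y(s) = 3*(s*s) = 3*s²)
J = 0 (J = -5*(0 + 0) = -5*0 = 0)
V(I) = 3*I²*(5 + I) (V(I) = (3*I²)*(I + 5) = (3*I²)*(5 + I) = 3*I²*(5 + I))
√(V(J) - 31542) = √(3*0²*(5 + 0) - 31542) = √(3*0*5 - 31542) = √(0 - 31542) = √(-31542) = I*√31542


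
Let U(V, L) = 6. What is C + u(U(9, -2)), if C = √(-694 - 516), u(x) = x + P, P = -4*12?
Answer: -42 + 11*I*√10 ≈ -42.0 + 34.785*I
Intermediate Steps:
P = -48
u(x) = -48 + x (u(x) = x - 48 = -48 + x)
C = 11*I*√10 (C = √(-1210) = 11*I*√10 ≈ 34.785*I)
C + u(U(9, -2)) = 11*I*√10 + (-48 + 6) = 11*I*√10 - 42 = -42 + 11*I*√10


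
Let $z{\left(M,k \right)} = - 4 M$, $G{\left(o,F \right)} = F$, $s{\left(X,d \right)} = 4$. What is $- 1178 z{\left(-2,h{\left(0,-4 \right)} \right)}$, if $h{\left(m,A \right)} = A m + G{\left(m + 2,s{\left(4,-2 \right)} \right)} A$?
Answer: $-9424$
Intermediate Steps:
$h{\left(m,A \right)} = 4 A + A m$ ($h{\left(m,A \right)} = A m + 4 A = 4 A + A m$)
$- 1178 z{\left(-2,h{\left(0,-4 \right)} \right)} = - 1178 \left(\left(-4\right) \left(-2\right)\right) = - 1178 \cdot 8 = \left(-1\right) 9424 = -9424$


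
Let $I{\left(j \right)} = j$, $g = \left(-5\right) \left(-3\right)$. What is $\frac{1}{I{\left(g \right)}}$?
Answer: $\frac{1}{15} \approx 0.066667$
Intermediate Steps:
$g = 15$
$\frac{1}{I{\left(g \right)}} = \frac{1}{15}$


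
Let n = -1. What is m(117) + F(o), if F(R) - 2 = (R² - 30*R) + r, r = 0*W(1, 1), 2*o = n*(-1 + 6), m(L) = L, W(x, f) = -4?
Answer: 801/4 ≈ 200.25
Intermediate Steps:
o = -5/2 (o = (-(-1 + 6))/2 = (-1*5)/2 = (½)*(-5) = -5/2 ≈ -2.5000)
r = 0 (r = 0*(-4) = 0)
F(R) = 2 + R² - 30*R (F(R) = 2 + ((R² - 30*R) + 0) = 2 + (R² - 30*R) = 2 + R² - 30*R)
m(117) + F(o) = 117 + (2 + (-5/2)² - 30*(-5/2)) = 117 + (2 + 25/4 + 75) = 117 + 333/4 = 801/4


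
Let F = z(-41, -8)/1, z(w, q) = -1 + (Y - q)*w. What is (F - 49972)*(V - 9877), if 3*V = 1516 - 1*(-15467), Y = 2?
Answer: 212414728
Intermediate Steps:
V = 5661 (V = (1516 - 1*(-15467))/3 = (1516 + 15467)/3 = (⅓)*16983 = 5661)
z(w, q) = -1 + w*(2 - q) (z(w, q) = -1 + (2 - q)*w = -1 + w*(2 - q))
F = -411 (F = (-1 + 2*(-41) - 1*(-8)*(-41))/1 = (-1 - 82 - 328)*1 = -411*1 = -411)
(F - 49972)*(V - 9877) = (-411 - 49972)*(5661 - 9877) = -50383*(-4216) = 212414728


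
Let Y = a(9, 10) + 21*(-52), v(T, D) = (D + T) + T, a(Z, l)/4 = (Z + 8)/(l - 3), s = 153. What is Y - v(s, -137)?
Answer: -8759/7 ≈ -1251.3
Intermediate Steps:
a(Z, l) = 4*(8 + Z)/(-3 + l) (a(Z, l) = 4*((Z + 8)/(l - 3)) = 4*((8 + Z)/(-3 + l)) = 4*(8 + Z)/(-3 + l))
v(T, D) = D + 2*T
Y = -7576/7 (Y = 4*(8 + 9)/(-3 + 10) + 21*(-52) = 4*17/7 - 1092 = 4*(1/7)*17 - 1092 = 68/7 - 1092 = -7576/7 ≈ -1082.3)
Y - v(s, -137) = -7576/7 - (-137 + 2*153) = -7576/7 - (-137 + 306) = -7576/7 - 1*169 = -7576/7 - 169 = -8759/7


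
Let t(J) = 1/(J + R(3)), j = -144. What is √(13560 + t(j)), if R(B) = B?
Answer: √269586219/141 ≈ 116.45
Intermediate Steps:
t(J) = 1/(3 + J) (t(J) = 1/(J + 3) = 1/(3 + J))
√(13560 + t(j)) = √(13560 + 1/(3 - 144)) = √(13560 + 1/(-141)) = √(13560 - 1/141) = √(1911959/141) = √269586219/141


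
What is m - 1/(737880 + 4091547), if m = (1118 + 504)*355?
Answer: 2780832360869/4829427 ≈ 5.7581e+5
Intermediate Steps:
m = 575810 (m = 1622*355 = 575810)
m - 1/(737880 + 4091547) = 575810 - 1/(737880 + 4091547) = 575810 - 1/4829427 = 2780832360869/4829427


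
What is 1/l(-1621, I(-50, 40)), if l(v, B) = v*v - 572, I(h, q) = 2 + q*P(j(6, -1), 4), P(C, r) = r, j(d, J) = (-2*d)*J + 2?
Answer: 1/2627069 ≈ 3.8065e-7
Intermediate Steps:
j(d, J) = 2 - 2*J*d (j(d, J) = -2*J*d + 2 = 2 - 2*J*d)
I(h, q) = 2 + 4*q (I(h, q) = 2 + q*4 = 2 + 4*q)
l(v, B) = -572 + v² (l(v, B) = v² - 572 = -572 + v²)
1/l(-1621, I(-50, 40)) = 1/(-572 + (-1621)²) = 1/(-572 + 2627641) = 1/2627069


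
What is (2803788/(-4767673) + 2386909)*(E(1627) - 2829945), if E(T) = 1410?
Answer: -32188724874556430415/4767673 ≈ -6.7515e+12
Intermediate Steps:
(2803788/(-4767673) + 2386909)*(E(1627) - 2829945) = (2803788/(-4767673) + 2386909)*(1410 - 2829945) = (2803788*(-1/4767673) + 2386909)*(-2828535) = (-2803788/4767673 + 2386909)*(-2828535) = (11379998788969/4767673)*(-2828535) = -32188724874556430415/4767673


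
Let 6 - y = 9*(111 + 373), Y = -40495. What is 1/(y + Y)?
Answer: -1/44845 ≈ -2.2299e-5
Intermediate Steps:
y = -4350 (y = 6 - 9*(111 + 373) = 6 - 9*484 = 6 - 1*4356 = 6 - 4356 = -4350)
1/(y + Y) = 1/(-4350 - 40495) = 1/(-44845) = -1/44845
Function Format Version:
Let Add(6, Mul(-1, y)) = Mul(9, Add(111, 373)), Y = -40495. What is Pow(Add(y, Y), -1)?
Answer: Rational(-1, 44845) ≈ -2.2299e-5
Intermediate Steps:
y = -4350 (y = Add(6, Mul(-1, Mul(9, Add(111, 373)))) = Add(6, Mul(-1, Mul(9, 484))) = Add(6, Mul(-1, 4356)) = Add(6, -4356) = -4350)
Pow(Add(y, Y), -1) = Pow(Add(-4350, -40495), -1) = Pow(-44845, -1) = Rational(-1, 44845)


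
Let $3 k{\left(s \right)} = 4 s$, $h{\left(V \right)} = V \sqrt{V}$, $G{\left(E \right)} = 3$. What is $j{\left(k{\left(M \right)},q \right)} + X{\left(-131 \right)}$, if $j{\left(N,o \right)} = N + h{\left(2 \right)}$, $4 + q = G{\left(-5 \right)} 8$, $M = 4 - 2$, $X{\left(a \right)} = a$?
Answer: $- \frac{385}{3} + 2 \sqrt{2} \approx -125.5$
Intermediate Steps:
$h{\left(V \right)} = V^{\frac{3}{2}}$
$M = 2$ ($M = 4 - 2 = 2$)
$k{\left(s \right)} = \frac{4 s}{3}$
$q = 20$ ($q = -4 + 3 \cdot 8 = -4 + 24 = 20$)
$j{\left(N,o \right)} = N + 2 \sqrt{2}$ ($j{\left(N,o \right)} = N + 2^{\frac{3}{2}} = N + 2 \sqrt{2}$)
$j{\left(k{\left(M \right)},q \right)} + X{\left(-131 \right)} = \left(\frac{4}{3} \cdot 2 + 2 \sqrt{2}\right) - 131 = \left(\frac{8}{3} + 2 \sqrt{2}\right) - 131 = - \frac{385}{3} + 2 \sqrt{2}$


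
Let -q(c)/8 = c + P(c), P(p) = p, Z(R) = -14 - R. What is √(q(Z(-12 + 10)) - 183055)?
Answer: I*√182863 ≈ 427.63*I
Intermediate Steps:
q(c) = -16*c (q(c) = -8*(c + c) = -16*c)
√(q(Z(-12 + 10)) - 183055) = √(-16*(-14 - (-12 + 10)) - 183055) = √(-16*(-14 - 1*(-2)) - 183055) = √(-16*(-14 + 2) - 183055) = √(-16*(-12) - 183055) = √(192 - 183055) = √(-182863) = I*√182863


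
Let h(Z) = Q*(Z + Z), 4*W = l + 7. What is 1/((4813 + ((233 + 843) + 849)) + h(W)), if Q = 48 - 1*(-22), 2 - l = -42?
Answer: 1/8523 ≈ 0.00011733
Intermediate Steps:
l = 44 (l = 2 - 1*(-42) = 2 + 42 = 44)
Q = 70 (Q = 48 + 22 = 70)
W = 51/4 (W = (44 + 7)/4 = (1/4)*51 = 51/4 ≈ 12.750)
h(Z) = 140*Z (h(Z) = 70*(Z + Z) = 70*(2*Z) = 140*Z)
1/((4813 + ((233 + 843) + 849)) + h(W)) = 1/((4813 + ((233 + 843) + 849)) + 140*(51/4)) = 1/((4813 + (1076 + 849)) + 1785) = 1/((4813 + 1925) + 1785) = 1/(6738 + 1785) = 1/8523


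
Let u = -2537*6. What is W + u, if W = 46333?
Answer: 31111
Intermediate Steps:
u = -15222
W + u = 46333 - 15222 = 31111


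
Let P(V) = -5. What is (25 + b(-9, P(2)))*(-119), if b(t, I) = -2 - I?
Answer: -3332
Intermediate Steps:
(25 + b(-9, P(2)))*(-119) = (25 + (-2 - 1*(-5)))*(-119) = (25 + (-2 + 5))*(-119) = (25 + 3)*(-119) = 28*(-119) = -3332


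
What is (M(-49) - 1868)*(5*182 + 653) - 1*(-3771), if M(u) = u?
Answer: -2992500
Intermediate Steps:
(M(-49) - 1868)*(5*182 + 653) - 1*(-3771) = (-49 - 1868)*(5*182 + 653) - 1*(-3771) = -1917*(910 + 653) + 3771 = -1917*1563 + 3771 = -2996271 + 3771 = -2992500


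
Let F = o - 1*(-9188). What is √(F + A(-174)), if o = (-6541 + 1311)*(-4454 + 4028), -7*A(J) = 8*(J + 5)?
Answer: 2*√27407674/7 ≈ 1495.8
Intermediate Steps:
A(J) = -40/7 - 8*J/7 (A(J) = -8*(J + 5)/7 = -8*(5 + J)/7 = -(40 + 8*J)/7 = -40/7 - 8*J/7)
o = 2227980 (o = -5230*(-426) = 2227980)
F = 2237168 (F = 2227980 - 1*(-9188) = 2227980 + 9188 = 2237168)
√(F + A(-174)) = √(2237168 + (-40/7 - 8/7*(-174))) = √(2237168 + (-40/7 + 1392/7)) = √(2237168 + 1352/7) = √(15661528/7) = 2*√27407674/7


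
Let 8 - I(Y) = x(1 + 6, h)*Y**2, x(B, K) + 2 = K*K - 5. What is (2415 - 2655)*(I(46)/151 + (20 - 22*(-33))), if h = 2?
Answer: -28560480/151 ≈ -1.8914e+5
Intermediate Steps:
x(B, K) = -7 + K**2 (x(B, K) = -2 + (K*K - 5) = -2 + (K**2 - 5) = -2 + (-5 + K**2) = -7 + K**2)
I(Y) = 8 + 3*Y**2 (I(Y) = 8 - (-7 + 2**2)*Y**2 = 8 - (-7 + 4)*Y**2 = 8 - (-3)*Y**2 = 8 + 3*Y**2)
(2415 - 2655)*(I(46)/151 + (20 - 22*(-33))) = (2415 - 2655)*((8 + 3*46**2)/151 + (20 - 22*(-33))) = -240*((8 + 3*2116)*(1/151) + (20 + 726)) = -240*((8 + 6348)*(1/151) + 746) = -240*(6356*(1/151) + 746) = -240*(6356/151 + 746) = -240*119002/151 = -28560480/151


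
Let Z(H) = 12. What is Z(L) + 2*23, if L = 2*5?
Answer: 58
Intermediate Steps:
L = 10
Z(L) + 2*23 = 12 + 2*23 = 12 + 46 = 58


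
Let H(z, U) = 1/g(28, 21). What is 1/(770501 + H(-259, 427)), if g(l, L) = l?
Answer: 28/21574029 ≈ 1.2979e-6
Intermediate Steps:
H(z, U) = 1/28
1/(770501 + H(-259, 427)) = 1/(770501 + 1/28) = 1/(21574029/28) = 28/21574029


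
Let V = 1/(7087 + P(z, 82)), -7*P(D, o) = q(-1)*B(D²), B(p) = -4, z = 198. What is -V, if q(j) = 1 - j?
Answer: -7/49617 ≈ -0.00014108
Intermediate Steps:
P(D, o) = 8/7 (P(D, o) = -(1 - 1*(-1))*(-4)/7 = -(1 + 1)*(-4)/7 = -2*(-4)/7 = -⅐*(-8) = 8/7)
V = 7/49617 (V = 1/(7087 + 8/7) = 1/(49617/7) = 7/49617 ≈ 0.00014108)
-V = -1*7/49617 = -7/49617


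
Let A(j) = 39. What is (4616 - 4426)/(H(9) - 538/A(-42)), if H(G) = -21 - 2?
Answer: -1482/287 ≈ -5.1638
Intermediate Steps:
H(G) = -23
(4616 - 4426)/(H(9) - 538/A(-42)) = (4616 - 4426)/(-23 - 538/39) = 190/(-23 - 538*1/39) = 190/(-23 - 538/39) = 190/(-1435/39) = 190*(-39/1435) = -1482/287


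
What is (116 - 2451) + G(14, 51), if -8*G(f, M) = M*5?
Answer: -18935/8 ≈ -2366.9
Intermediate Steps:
G(f, M) = -5*M/8 (G(f, M) = -M*5/8 = -5*M/8)
(116 - 2451) + G(14, 51) = (116 - 2451) - 5/8*51 = -2335 - 255/8 = -18935/8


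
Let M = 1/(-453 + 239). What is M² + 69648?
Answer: 3189599809/45796 ≈ 69648.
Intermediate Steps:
M = -1/214 (M = 1/(-214) = -1/214 ≈ -0.0046729)
M² + 69648 = (-1/214)² + 69648 = 1/45796 + 69648 = 3189599809/45796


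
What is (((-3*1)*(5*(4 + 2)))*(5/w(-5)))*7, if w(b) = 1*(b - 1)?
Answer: 525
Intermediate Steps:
w(b) = -1 + b (w(b) = 1*(-1 + b) = -1 + b)
(((-3*1)*(5*(4 + 2)))*(5/w(-5)))*7 = (((-3*1)*(5*(4 + 2)))*(5/(-1 - 5)))*7 = ((-15*6)*(5/(-6)))*7 = ((-3*30)*(5*(-⅙)))*7 = -90*(-⅚)*7 = 75*7 = 525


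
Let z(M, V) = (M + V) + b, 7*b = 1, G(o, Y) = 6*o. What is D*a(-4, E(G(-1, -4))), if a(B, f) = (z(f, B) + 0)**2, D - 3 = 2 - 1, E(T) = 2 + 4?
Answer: 900/49 ≈ 18.367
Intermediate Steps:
b = 1/7 (b = (1/7)*1 = 1/7 ≈ 0.14286)
z(M, V) = 1/7 + M + V (z(M, V) = (M + V) + 1/7 = 1/7 + M + V)
E(T) = 6
D = 4 (D = 3 + (2 - 1) = 3 + 1 = 4)
a(B, f) = (1/7 + B + f)**2 (a(B, f) = ((1/7 + f + B) + 0)**2 = ((1/7 + B + f) + 0)**2 = (1/7 + B + f)**2)
D*a(-4, E(G(-1, -4))) = 4*((1 + 7*(-4) + 7*6)**2/49) = 4*((1 - 28 + 42)**2/49) = 4*((1/49)*15**2) = 4*((1/49)*225) = 4*(225/49) = 900/49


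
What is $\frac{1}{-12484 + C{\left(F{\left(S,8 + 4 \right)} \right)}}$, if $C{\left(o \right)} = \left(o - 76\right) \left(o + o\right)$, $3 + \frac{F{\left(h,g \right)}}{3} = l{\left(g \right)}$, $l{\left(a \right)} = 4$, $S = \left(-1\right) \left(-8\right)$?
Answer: $- \frac{1}{12922} \approx -7.7387 \cdot 10^{-5}$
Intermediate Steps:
$S = 8$
$F{\left(h,g \right)} = 3$ ($F{\left(h,g \right)} = -9 + 3 \cdot 4 = -9 + 12 = 3$)
$C{\left(o \right)} = 2 o \left(-76 + o\right)$ ($C{\left(o \right)} = \left(-76 + o\right) 2 o = 2 o \left(-76 + o\right)$)
$\frac{1}{-12484 + C{\left(F{\left(S,8 + 4 \right)} \right)}} = \frac{1}{-12484 + 2 \cdot 3 \left(-76 + 3\right)} = \frac{1}{-12484 + 2 \cdot 3 \left(-73\right)} = \frac{1}{-12484 - 438} = \frac{1}{-12922} = - \frac{1}{12922}$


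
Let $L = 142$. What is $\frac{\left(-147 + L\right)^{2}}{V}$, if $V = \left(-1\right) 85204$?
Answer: $- \frac{25}{85204} \approx -0.00029341$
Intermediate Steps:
$V = -85204$
$\frac{\left(-147 + L\right)^{2}}{V} = \frac{\left(-147 + 142\right)^{2}}{-85204} = \left(-5\right)^{2} \left(- \frac{1}{85204}\right) = 25 \left(- \frac{1}{85204}\right) = - \frac{25}{85204}$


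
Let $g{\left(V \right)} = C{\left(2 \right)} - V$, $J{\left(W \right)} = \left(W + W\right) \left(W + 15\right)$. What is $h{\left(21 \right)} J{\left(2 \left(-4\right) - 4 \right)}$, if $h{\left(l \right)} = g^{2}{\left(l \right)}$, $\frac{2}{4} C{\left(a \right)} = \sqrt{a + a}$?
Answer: $-20808$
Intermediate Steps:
$C{\left(a \right)} = 2 \sqrt{2} \sqrt{a}$ ($C{\left(a \right)} = 2 \sqrt{a + a} = 2 \sqrt{2 a} = 2 \sqrt{2} \sqrt{a}$)
$J{\left(W \right)} = 2 W \left(15 + W\right)$
$g{\left(V \right)} = 4 - V$ ($g{\left(V \right)} = 2 \sqrt{2} \sqrt{2} - V = 4 - V$)
$h{\left(l \right)} = \left(4 - l\right)^{2}$
$h{\left(21 \right)} J{\left(2 \left(-4\right) - 4 \right)} = \left(-4 + 21\right)^{2} \cdot 2 \left(2 \left(-4\right) - 4\right) \left(15 + \left(2 \left(-4\right) - 4\right)\right) = 17^{2} \cdot 2 \left(-8 - 4\right) \left(15 - 12\right) = 289 \cdot 2 \left(-12\right) \left(15 - 12\right) = 289 \cdot 2 \left(-12\right) 3 = 289 \left(-72\right) = -20808$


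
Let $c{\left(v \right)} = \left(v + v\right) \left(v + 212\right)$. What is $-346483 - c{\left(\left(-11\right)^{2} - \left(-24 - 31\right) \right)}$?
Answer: $-483059$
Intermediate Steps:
$c{\left(v \right)} = 2 v \left(212 + v\right)$
$-346483 - c{\left(\left(-11\right)^{2} - \left(-24 - 31\right) \right)} = -346483 - 2 \left(\left(-11\right)^{2} - \left(-24 - 31\right)\right) \left(212 - \left(-24 - 121 - 31\right)\right) = -346483 - 2 \left(121 - \left(-24 - 31\right)\right) \left(212 + \left(121 - \left(-24 - 31\right)\right)\right) = -346483 - 2 \left(121 - -55\right) \left(212 + \left(121 - -55\right)\right) = -346483 - 2 \left(121 + 55\right) \left(212 + \left(121 + 55\right)\right) = -346483 - 2 \cdot 176 \left(212 + 176\right) = -346483 - 2 \cdot 176 \cdot 388 = -346483 - 136576 = -483059$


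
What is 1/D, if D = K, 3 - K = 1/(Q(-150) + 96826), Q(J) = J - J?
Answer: 96826/290477 ≈ 0.33333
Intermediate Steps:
Q(J) = 0
K = 290477/96826 (K = 3 - 1/(0 + 96826) = 3 - 1/96826 = 290477/96826 ≈ 3.0000)
D = 290477/96826 ≈ 3.0000
1/D = 1/(290477/96826) = 96826/290477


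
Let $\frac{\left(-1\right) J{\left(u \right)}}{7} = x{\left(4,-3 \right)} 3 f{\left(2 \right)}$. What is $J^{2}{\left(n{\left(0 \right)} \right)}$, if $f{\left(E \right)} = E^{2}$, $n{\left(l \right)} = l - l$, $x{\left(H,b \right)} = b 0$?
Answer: $0$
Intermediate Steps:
$x{\left(H,b \right)} = 0$
$n{\left(l \right)} = 0$
$J{\left(u \right)} = 0$ ($J{\left(u \right)} = - 7 \cdot 0 \cdot 3 \cdot 2^{2} = - 7 \cdot 0 \cdot 4 = \left(-7\right) 0 = 0$)
$J^{2}{\left(n{\left(0 \right)} \right)} = 0^{2} = 0$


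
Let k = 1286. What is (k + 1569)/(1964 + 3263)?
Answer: 2855/5227 ≈ 0.54620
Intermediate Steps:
(k + 1569)/(1964 + 3263) = (1286 + 1569)/(1964 + 3263) = 2855/5227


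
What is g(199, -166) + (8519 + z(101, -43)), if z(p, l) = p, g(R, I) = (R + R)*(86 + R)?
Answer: 122050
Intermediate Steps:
g(R, I) = 2*R*(86 + R) (g(R, I) = (2*R)*(86 + R) = 2*R*(86 + R))
g(199, -166) + (8519 + z(101, -43)) = 2*199*(86 + 199) + (8519 + 101) = 2*199*285 + 8620 = 113430 + 8620 = 122050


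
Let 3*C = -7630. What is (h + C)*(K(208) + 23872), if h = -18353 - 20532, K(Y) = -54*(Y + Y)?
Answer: -174993280/3 ≈ -5.8331e+7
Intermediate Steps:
C = -7630/3 (C = (1/3)*(-7630) = -7630/3 ≈ -2543.3)
K(Y) = -108*Y
h = -38885
(h + C)*(K(208) + 23872) = (-38885 - 7630/3)*(-108*208 + 23872) = -124285*(-22464 + 23872)/3 = -124285/3*1408 = -174993280/3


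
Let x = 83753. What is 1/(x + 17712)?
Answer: 1/101465 ≈ 9.8556e-6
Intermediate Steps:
1/(x + 17712) = 1/(83753 + 17712) = 1/101465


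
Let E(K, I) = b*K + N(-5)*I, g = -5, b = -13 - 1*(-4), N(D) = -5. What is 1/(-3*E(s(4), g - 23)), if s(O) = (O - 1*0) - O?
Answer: -1/420 ≈ -0.0023810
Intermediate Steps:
b = -9 (b = -13 + 4 = -9)
s(O) = 0 (s(O) = (O + 0) - O = O - O = 0)
E(K, I) = -9*K - 5*I
1/(-3*E(s(4), g - 23)) = 1/(-3*(-9*0 - 5*(-5 - 23))) = 1/(-3*(0 - 5*(-28))) = 1/(-3*(0 + 140)) = 1/(-3*140) = 1/(-420) = -1/420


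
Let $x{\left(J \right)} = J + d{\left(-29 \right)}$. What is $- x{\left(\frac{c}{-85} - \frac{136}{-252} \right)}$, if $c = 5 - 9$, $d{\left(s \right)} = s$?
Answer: $\frac{152153}{5355} \approx 28.413$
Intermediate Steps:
$c = -4$ ($c = 5 - 9 = -4$)
$x{\left(J \right)} = -29 + J$ ($x{\left(J \right)} = J - 29 = -29 + J$)
$- x{\left(\frac{c}{-85} - \frac{136}{-252} \right)} = - (-29 - \left(- \frac{34}{63} - \frac{4}{85}\right)) = - (-29 - - \frac{3142}{5355}) = - (-29 + \left(\frac{4}{85} + \frac{34}{63}\right)) = - (-29 + \frac{3142}{5355}) = \left(-1\right) \left(- \frac{152153}{5355}\right) = \frac{152153}{5355}$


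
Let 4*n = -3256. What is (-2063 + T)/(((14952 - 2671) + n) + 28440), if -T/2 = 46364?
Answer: -94791/39907 ≈ -2.3753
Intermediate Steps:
n = -814 (n = (¼)*(-3256) = -814)
T = -92728 (T = -2*46364 = -92728)
(-2063 + T)/(((14952 - 2671) + n) + 28440) = (-2063 - 92728)/(((14952 - 2671) - 814) + 28440) = -94791/((12281 - 814) + 28440) = -94791/(11467 + 28440) = -94791/39907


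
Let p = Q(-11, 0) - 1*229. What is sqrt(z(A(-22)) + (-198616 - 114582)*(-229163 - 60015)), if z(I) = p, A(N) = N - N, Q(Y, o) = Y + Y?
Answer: sqrt(90569970993) ≈ 3.0095e+5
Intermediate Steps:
Q(Y, o) = 2*Y
A(N) = 0
p = -251 (p = 2*(-11) - 1*229 = -22 - 229 = -251)
z(I) = -251
sqrt(z(A(-22)) + (-198616 - 114582)*(-229163 - 60015)) = sqrt(-251 + (-198616 - 114582)*(-229163 - 60015)) = sqrt(-251 - 313198*(-289178)) = sqrt(-251 + 90569971244) = sqrt(90569970993)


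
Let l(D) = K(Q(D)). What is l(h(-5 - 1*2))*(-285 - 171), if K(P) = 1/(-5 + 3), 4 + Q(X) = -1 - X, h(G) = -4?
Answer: 228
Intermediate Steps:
Q(X) = -5 - X (Q(X) = -4 + (-1 - X) = -5 - X)
K(P) = -½ (K(P) = 1/(-2) = -½)
l(D) = -½
l(h(-5 - 1*2))*(-285 - 171) = -(-285 - 171)/2 = -½*(-456) = 228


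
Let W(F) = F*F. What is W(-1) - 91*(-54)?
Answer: 4915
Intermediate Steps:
W(F) = F²
W(-1) - 91*(-54) = (-1)² - 91*(-54) = 1 + 4914 = 4915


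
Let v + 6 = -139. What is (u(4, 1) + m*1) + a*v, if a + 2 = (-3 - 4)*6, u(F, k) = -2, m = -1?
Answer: 6377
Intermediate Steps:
v = -145 (v = -6 - 139 = -145)
a = -44 (a = -2 + (-3 - 4)*6 = -2 - 7*6 = -2 - 42 = -44)
(u(4, 1) + m*1) + a*v = (-2 - 1*1) - 44*(-145) = (-2 - 1) + 6380 = -3 + 6380 = 6377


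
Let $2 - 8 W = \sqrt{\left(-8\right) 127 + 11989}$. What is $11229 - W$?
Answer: $\frac{44915}{4} + \frac{\sqrt{10973}}{8} \approx 11242.0$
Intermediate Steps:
$W = \frac{1}{4} - \frac{\sqrt{10973}}{8}$ ($W = \frac{1}{4} - \frac{\sqrt{\left(-8\right) 127 + 11989}}{8} = \frac{1}{4} - \frac{\sqrt{-1016 + 11989}}{8} = \frac{1}{4} - \frac{\sqrt{10973}}{8} \approx -12.844$)
$11229 - W = 11229 - \left(\frac{1}{4} - \frac{\sqrt{10973}}{8}\right) = \frac{44915}{4} + \frac{\sqrt{10973}}{8}$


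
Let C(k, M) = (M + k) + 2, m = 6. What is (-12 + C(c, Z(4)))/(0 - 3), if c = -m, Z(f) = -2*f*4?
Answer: 16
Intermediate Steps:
Z(f) = -8*f
c = -6 (c = -1*6 = -6)
C(k, M) = 2 + M + k
(-12 + C(c, Z(4)))/(0 - 3) = (-12 + (2 - 8*4 - 6))/(0 - 3) = (-12 + (2 - 32 - 6))/(-3) = (-12 - 36)*(-1/3) = -48*(-1/3) = 16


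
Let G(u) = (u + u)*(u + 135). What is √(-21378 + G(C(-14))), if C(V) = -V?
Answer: I*√17206 ≈ 131.17*I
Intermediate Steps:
G(u) = 2*u*(135 + u) (G(u) = (2*u)*(135 + u) = 2*u*(135 + u))
√(-21378 + G(C(-14))) = √(-21378 + 2*(-1*(-14))*(135 - 1*(-14))) = √(-21378 + 2*14*(135 + 14)) = √(-21378 + 2*14*149) = √(-21378 + 4172) = √(-17206) = I*√17206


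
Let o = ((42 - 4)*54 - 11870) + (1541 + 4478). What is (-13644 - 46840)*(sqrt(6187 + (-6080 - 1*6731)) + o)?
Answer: 229778716 - 725808*I*sqrt(46) ≈ 2.2978e+8 - 4.9227e+6*I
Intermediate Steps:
o = -3799 (o = (38*54 - 11870) + 6019 = (2052 - 11870) + 6019 = -9818 + 6019 = -3799)
(-13644 - 46840)*(sqrt(6187 + (-6080 - 1*6731)) + o) = (-13644 - 46840)*(sqrt(6187 + (-6080 - 1*6731)) - 3799) = -60484*(sqrt(6187 + (-6080 - 6731)) - 3799) = -60484*(sqrt(6187 - 12811) - 3799) = -60484*(sqrt(-6624) - 3799) = -60484*(12*I*sqrt(46) - 3799) = -60484*(-3799 + 12*I*sqrt(46)) = 229778716 - 725808*I*sqrt(46)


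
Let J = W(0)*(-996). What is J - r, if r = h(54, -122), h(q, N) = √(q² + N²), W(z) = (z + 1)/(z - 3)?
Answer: 332 - 10*√178 ≈ 198.58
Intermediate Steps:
W(z) = (1 + z)/(-3 + z)
J = 332 (J = ((1 + 0)/(-3 + 0))*(-996) = (1/(-3))*(-996) = -⅓*1*(-996) = -⅓*(-996) = 332)
h(q, N) = √(N² + q²)
r = 10*√178 (r = √((-122)² + 54²) = √(14884 + 2916) = √17800 = 10*√178 ≈ 133.42)
J - r = 332 - 10*√178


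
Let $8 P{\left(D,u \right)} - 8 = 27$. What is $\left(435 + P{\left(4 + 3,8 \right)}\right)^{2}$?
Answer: $\frac{12355225}{64} \approx 1.9305 \cdot 10^{5}$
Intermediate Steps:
$P{\left(D,u \right)} = \frac{35}{8}$ ($P{\left(D,u \right)} = 1 + \frac{1}{8} \cdot 27 = 1 + \frac{27}{8} = \frac{35}{8}$)
$\left(435 + P{\left(4 + 3,8 \right)}\right)^{2} = \left(435 + \frac{35}{8}\right)^{2} = \left(\frac{3515}{8}\right)^{2} = \frac{12355225}{64}$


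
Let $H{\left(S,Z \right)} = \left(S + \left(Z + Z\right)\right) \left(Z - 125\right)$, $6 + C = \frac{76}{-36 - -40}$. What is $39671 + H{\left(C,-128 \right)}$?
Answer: $101150$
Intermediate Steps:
$C = 13$ ($C = -6 + \frac{76}{-36 - -40} = -6 + \frac{76}{-36 + 40} = -6 + \frac{76}{4} = -6 + 76 \cdot \frac{1}{4} = -6 + 19 = 13$)
$H{\left(S,Z \right)} = \left(-125 + Z\right) \left(S + 2 Z\right)$ ($H{\left(S,Z \right)} = \left(S + 2 Z\right) \left(-125 + Z\right) = \left(-125 + Z\right) \left(S + 2 Z\right)$)
$39671 + H{\left(C,-128 \right)} = 39671 + \left(\left(-250\right) \left(-128\right) - 1625 + 2 \left(-128\right)^{2} + 13 \left(-128\right)\right) = 39671 + \left(32000 - 1625 + 2 \cdot 16384 - 1664\right) = 39671 + \left(32000 - 1625 + 32768 - 1664\right) = 39671 + 61479 = 101150$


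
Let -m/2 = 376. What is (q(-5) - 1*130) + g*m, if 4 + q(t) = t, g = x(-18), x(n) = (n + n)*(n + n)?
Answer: -974731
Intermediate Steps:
x(n) = 4*n² (x(n) = (2*n)*(2*n) = 4*n²)
g = 1296 (g = 4*(-18)² = 4*324 = 1296)
m = -752 (m = -2*376 = -752)
q(t) = -4 + t
(q(-5) - 1*130) + g*m = ((-4 - 5) - 1*130) + 1296*(-752) = (-9 - 130) - 974592 = -139 - 974592 = -974731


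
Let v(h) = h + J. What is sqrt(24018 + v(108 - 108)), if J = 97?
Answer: sqrt(24115) ≈ 155.29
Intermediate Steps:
v(h) = 97 + h (v(h) = h + 97 = 97 + h)
sqrt(24018 + v(108 - 108)) = sqrt(24018 + (97 + (108 - 108))) = sqrt(24018 + (97 + 0)) = sqrt(24018 + 97) = sqrt(24115)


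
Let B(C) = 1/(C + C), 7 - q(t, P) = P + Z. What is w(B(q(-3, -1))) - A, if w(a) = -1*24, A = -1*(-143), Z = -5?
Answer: -167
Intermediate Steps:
q(t, P) = 12 - P (q(t, P) = 7 - (P - 5) = 7 - (-5 + P) = 7 + (5 - P) = 12 - P)
B(C) = 1/(2*C)
A = 143
w(a) = -24
w(B(q(-3, -1))) - A = -24 - 1*143 = -24 - 143 = -167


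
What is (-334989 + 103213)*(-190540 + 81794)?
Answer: 25204712896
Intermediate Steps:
(-334989 + 103213)*(-190540 + 81794) = -231776*(-108746) = 25204712896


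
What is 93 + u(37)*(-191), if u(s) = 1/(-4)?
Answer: 563/4 ≈ 140.75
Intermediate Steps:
u(s) = -¼
93 + u(37)*(-191) = 93 - ¼*(-191) = 93 + 191/4 = 563/4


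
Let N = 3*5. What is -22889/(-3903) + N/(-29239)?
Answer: 669192926/114119817 ≈ 5.8640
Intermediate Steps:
N = 15
-22889/(-3903) + N/(-29239) = -22889/(-3903) + 15/(-29239) = -22889*(-1/3903) + 15*(-1/29239) = 22889/3903 - 15/29239 = 669192926/114119817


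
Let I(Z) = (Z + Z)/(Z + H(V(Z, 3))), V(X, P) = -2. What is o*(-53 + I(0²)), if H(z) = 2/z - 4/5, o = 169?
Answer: -8957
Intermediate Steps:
H(z) = -⅘ + 2/z (H(z) = 2/z - 4*⅕ = 2/z - ⅘ = -⅘ + 2/z)
I(Z) = 2*Z/(-9/5 + Z) (I(Z) = (Z + Z)/(Z + (-⅘ + 2/(-2))) = (2*Z)/(Z + (-⅘ + 2*(-½))) = (2*Z)/(Z + (-⅘ - 1)) = (2*Z)/(Z - 9/5) = (2*Z)/(-9/5 + Z) = 2*Z/(-9/5 + Z))
o*(-53 + I(0²)) = 169*(-53 + 10*0²/(-9 + 5*0²)) = 169*(-53 + 10*0/(-9 + 5*0)) = 169*(-53 + 10*0/(-9 + 0)) = 169*(-53 + 10*0/(-9)) = 169*(-53 + 10*0*(-⅑)) = 169*(-53 + 0) = 169*(-53) = -8957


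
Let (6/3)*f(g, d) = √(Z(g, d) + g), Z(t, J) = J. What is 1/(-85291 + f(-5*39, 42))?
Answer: -341164/29098218877 - 6*I*√17/29098218877 ≈ -1.1725e-5 - 8.5018e-10*I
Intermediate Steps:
f(g, d) = √(d + g)/2
1/(-85291 + f(-5*39, 42)) = 1/(-85291 + √(42 - 5*39)/2) = 1/(-85291 + √(42 - 195)/2) = 1/(-85291 + √(-153)/2) = 1/(-85291 + (3*I*√17)/2) = 1/(-85291 + 3*I*√17/2)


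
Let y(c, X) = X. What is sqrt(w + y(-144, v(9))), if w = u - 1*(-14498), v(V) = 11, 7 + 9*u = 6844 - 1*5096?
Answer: sqrt(132322)/3 ≈ 121.25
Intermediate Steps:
u = 1741/9 (u = -7/9 + (6844 - 1*5096)/9 = -7/9 + (6844 - 5096)/9 = -7/9 + (1/9)*1748 = -7/9 + 1748/9 = 1741/9 ≈ 193.44)
w = 132223/9 (w = 1741/9 - 1*(-14498) = 1741/9 + 14498 = 132223/9 ≈ 14691.)
sqrt(w + y(-144, v(9))) = sqrt(132223/9 + 11) = sqrt(132322/9) = sqrt(132322)/3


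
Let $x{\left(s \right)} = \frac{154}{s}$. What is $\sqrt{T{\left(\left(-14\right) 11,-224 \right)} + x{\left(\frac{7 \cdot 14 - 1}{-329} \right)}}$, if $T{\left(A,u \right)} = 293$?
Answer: $\frac{i \sqrt{2157765}}{97} \approx 15.144 i$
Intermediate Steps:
$\sqrt{T{\left(\left(-14\right) 11,-224 \right)} + x{\left(\frac{7 \cdot 14 - 1}{-329} \right)}} = \sqrt{293 + \frac{154}{\left(7 \cdot 14 - 1\right) \frac{1}{-329}}} = \sqrt{293 + \frac{154}{\left(98 - 1\right) \left(- \frac{1}{329}\right)}} = \sqrt{293 + \frac{154}{97 \left(- \frac{1}{329}\right)}} = \sqrt{293 + \frac{154}{- \frac{97}{329}}} = \sqrt{293 + 154 \left(- \frac{329}{97}\right)} = \sqrt{293 - \frac{50666}{97}} = \sqrt{- \frac{22245}{97}} = \frac{i \sqrt{2157765}}{97}$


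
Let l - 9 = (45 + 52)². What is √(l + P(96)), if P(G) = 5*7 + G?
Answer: 3*√1061 ≈ 97.719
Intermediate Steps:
l = 9418 (l = 9 + (45 + 52)² = 9 + 97² = 9 + 9409 = 9418)
P(G) = 35 + G
√(l + P(96)) = √(9418 + (35 + 96)) = √(9418 + 131) = √9549 = 3*√1061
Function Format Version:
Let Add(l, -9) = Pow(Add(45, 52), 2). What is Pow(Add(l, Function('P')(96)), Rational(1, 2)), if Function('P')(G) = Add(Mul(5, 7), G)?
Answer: Mul(3, Pow(1061, Rational(1, 2))) ≈ 97.719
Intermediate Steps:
l = 9418 (l = Add(9, Pow(Add(45, 52), 2)) = Add(9, Pow(97, 2)) = Add(9, 9409) = 9418)
Function('P')(G) = Add(35, G)
Pow(Add(l, Function('P')(96)), Rational(1, 2)) = Pow(Add(9418, Add(35, 96)), Rational(1, 2)) = Pow(Add(9418, 131), Rational(1, 2)) = Pow(9549, Rational(1, 2)) = Mul(3, Pow(1061, Rational(1, 2)))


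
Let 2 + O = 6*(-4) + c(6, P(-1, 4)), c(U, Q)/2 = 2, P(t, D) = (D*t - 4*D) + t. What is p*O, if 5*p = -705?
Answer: 3102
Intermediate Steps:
P(t, D) = t - 4*D + D*t (P(t, D) = (-4*D + D*t) + t = t - 4*D + D*t)
c(U, Q) = 4 (c(U, Q) = 2*2 = 4)
O = -22 (O = -2 + (6*(-4) + 4) = -2 + (-24 + 4) = -2 - 20 = -22)
p = -141 (p = (⅕)*(-705) = -141)
p*O = -141*(-22) = 3102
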